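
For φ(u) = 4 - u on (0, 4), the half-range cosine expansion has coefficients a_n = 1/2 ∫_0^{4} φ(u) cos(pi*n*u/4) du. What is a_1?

16/pi**2

a_1 = 1/2 ∫_0^{4} (4 - u) cos(pi*u/4) du.
Integrating by parts (boundary term plus one more integral), an antiderivative of (4 - u) cos(pi*u/4) is -4*u*sin(pi*u/4)/pi + 16*sin(pi*u/4)/pi - 16*cos(pi*u/4)/pi**2; evaluating from 0 to 4: ∫_{0}^{4} (4 - u) cos(pi*u/4) du = (16/pi**2) - (-16/pi**2) = 32/pi**2.
Hence a_1 = (1/2)·(32/pi**2) = 16/pi**2.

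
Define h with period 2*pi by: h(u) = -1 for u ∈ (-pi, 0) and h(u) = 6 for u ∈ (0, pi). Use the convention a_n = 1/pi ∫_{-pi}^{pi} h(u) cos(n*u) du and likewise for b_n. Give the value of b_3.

14/(3*pi)

b_3 = 1/pi ∫_{-pi}^{pi} h(u) sin(3*u) du.
Split the integral at the breakpoints.
Directly, an antiderivative of (-1) sin(3*u) is cos(3*u)/3; evaluating from -pi to 0: ∫_{-pi}^{0} (-1) sin(3*u) du = (1/3) - (-1/3) = 2/3.
Directly, an antiderivative of (6) sin(3*u) is -2*cos(3*u); evaluating from 0 to pi: ∫_{0}^{pi} (6) sin(3*u) du = (2) - (-2) = 4.
Summing the pieces and multiplying by (1/pi) gives b_3 = 14/(3*pi).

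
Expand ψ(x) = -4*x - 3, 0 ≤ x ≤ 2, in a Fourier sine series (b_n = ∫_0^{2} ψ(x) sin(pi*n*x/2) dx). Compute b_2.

8/pi

b_2 = ∫_0^{2} (-4*x - 3) sin(pi*x) dx.
Integrating by parts (boundary term plus one more integral), an antiderivative of (-4*x - 3) sin(pi*x) is 4*x*cos(pi*x)/pi - 4*sin(pi*x)/pi**2 + 3*cos(pi*x)/pi; evaluating from 0 to 2: ∫_{0}^{2} (-4*x - 3) sin(pi*x) dx = (11/pi) - (3/pi) = 8/pi.
Hence b_2 = 8/pi.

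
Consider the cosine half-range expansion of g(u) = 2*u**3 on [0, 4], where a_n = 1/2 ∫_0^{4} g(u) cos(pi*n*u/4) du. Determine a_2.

192/pi**2

a_2 = 1/2 ∫_0^{4} (2*u**3) cos(pi*u/2) du.
Integrating by parts three times (tabular method), an antiderivative of (2*u**3) cos(pi*u/2) is 4*u**3*sin(pi*u/2)/pi + 24*u**2*cos(pi*u/2)/pi**2 - 96*u*sin(pi*u/2)/pi**3 - 192*cos(pi*u/2)/pi**4; evaluating from 0 to 4: ∫_{0}^{4} (2*u**3) cos(pi*u/2) du = (192*(-1 + 2*pi**2)/pi**4) - (-192/pi**4) = 384/pi**2.
Hence a_2 = (1/2)·(384/pi**2) = 192/pi**2.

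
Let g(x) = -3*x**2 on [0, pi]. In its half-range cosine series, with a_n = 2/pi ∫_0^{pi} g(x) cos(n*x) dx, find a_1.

a_1 = 2/pi ∫_0^{pi} (-3*x**2) cos(x) dx.
Integrating by parts twice (tabular method), an antiderivative of (-3*x**2) cos(x) is -3*x**2*sin(x) - 6*x*cos(x) + 6*sin(x); evaluating from 0 to pi: ∫_{0}^{pi} (-3*x**2) cos(x) dx = (6*pi) - (0) = 6*pi.
Hence a_1 = (2/pi)·(6*pi) = 12.

12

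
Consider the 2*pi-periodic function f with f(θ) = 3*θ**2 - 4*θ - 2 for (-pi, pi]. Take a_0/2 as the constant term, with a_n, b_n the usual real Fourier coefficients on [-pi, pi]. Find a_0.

a_0 = 1/pi ∫_{-pi}^{pi} f(θ) dθ = 1/pi · (2*pi*(-2 + pi**2)) = -4 + 2*pi**2.

-4 + 2*pi**2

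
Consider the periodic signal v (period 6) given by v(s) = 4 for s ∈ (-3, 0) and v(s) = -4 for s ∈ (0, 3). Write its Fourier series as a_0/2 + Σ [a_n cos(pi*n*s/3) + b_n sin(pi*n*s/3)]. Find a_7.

a_7 = 1/3 ∫_{-3}^{3} v(s) cos(7*pi*s/3) ds.
v is odd and cos(7*pi*s/3) is even, so the integrand is odd over a symmetric interval and the integral vanishes.

0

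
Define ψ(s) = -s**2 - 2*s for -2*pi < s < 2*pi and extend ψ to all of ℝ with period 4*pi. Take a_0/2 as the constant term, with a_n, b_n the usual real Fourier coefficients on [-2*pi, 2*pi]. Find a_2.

a_2 = (1/(2*pi)) ∫_{-2*pi}^{2*pi} ψ(s) cos(s) ds.
Integrating by parts twice (tabular method), an antiderivative of (-s**2 - 2*s) cos(s) is -s**2*sin(s) - 2*s*sin(s) - 2*s*cos(s) + 2*sin(s) - 2*cos(s); evaluating from -2*pi to 2*pi: ∫_{-2*pi}^{2*pi} (-s**2 - 2*s) cos(s) ds = (-4*pi - 2) - (-2 + 4*pi) = -8*pi.
Hence a_2 = (1/(2*pi))·(-8*pi) = -4.

-4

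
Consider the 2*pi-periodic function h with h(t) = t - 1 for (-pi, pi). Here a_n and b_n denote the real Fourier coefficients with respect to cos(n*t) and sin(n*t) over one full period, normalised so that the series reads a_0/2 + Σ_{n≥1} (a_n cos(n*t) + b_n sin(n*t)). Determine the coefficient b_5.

b_5 = 1/pi ∫_{-pi}^{pi} h(t) sin(5*t) dt.
Integrating by parts (boundary term plus one more integral), an antiderivative of (t - 1) sin(5*t) is -t*cos(5*t)/5 + sin(5*t)/25 + cos(5*t)/5; evaluating from -pi to pi: ∫_{-pi}^{pi} (t - 1) sin(5*t) dt = (-1/5 + pi/5) - (-pi/5 - 1/5) = 2*pi/5.
Hence b_5 = (1/pi)·(2*pi/5) = 2/5.

2/5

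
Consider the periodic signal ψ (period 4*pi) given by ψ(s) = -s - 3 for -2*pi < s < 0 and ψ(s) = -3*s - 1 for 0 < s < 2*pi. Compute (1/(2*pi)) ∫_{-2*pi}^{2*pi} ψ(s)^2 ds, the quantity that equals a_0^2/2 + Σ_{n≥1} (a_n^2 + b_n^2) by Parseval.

10 + 40*pi**2/3

(1/(2*pi)) ∫_{-2*pi}^{2*pi} ψ(s)^2 ds = (1/(2*pi)) · (20*pi + 80*pi**3/3) = 10 + 40*pi**2/3.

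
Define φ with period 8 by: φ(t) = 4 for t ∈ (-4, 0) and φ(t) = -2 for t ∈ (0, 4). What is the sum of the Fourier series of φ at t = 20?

t = 20 differs from t = 4 by 2 full period(s), and the series is 8-periodic.
At t = 4 the one-sided limits are φ(4^-) = -2 and φ(4^+) = 4.
By Dirichlet's theorem the series converges to their average, [(-2) + (4)]/2 = 1.

1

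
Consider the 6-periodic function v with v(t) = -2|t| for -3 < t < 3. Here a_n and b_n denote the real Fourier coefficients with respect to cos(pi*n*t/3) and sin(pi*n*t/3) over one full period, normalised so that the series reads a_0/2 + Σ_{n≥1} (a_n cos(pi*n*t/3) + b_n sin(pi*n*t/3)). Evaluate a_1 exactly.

24/pi**2

a_1 = 1/3 ∫_{-3}^{3} v(t) cos(pi*t/3) dt.
v is even and cos(pi*t/3) is even, so the integrand is even and a_1 = 2/3 ∫_0^{3} v(t) cos(pi*t/3) dt.
Integrating by parts (boundary term plus one more integral), an antiderivative of (-2*t) cos(pi*t/3) is -6*t*sin(pi*t/3)/pi - 18*cos(pi*t/3)/pi**2; evaluating from 0 to 3: ∫_{0}^{3} (-2*t) cos(pi*t/3) dt = (18/pi**2) - (-18/pi**2) = 36/pi**2.
Hence a_1 = (2/3)·(36/pi**2) = 24/pi**2.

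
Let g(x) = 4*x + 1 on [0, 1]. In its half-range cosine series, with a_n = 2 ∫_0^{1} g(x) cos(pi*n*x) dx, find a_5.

a_5 = 2 ∫_0^{1} (4*x + 1) cos(5*pi*x) dx.
Integrating by parts (boundary term plus one more integral), an antiderivative of (4*x + 1) cos(5*pi*x) is 4*x*sin(5*pi*x)/(5*pi) + sin(5*pi*x)/(5*pi) + 4*cos(5*pi*x)/(25*pi**2); evaluating from 0 to 1: ∫_{0}^{1} (4*x + 1) cos(5*pi*x) dx = (-4/(25*pi**2)) - (4/(25*pi**2)) = -8/(25*pi**2).
Hence a_5 = 2·(-8/(25*pi**2)) = -16/(25*pi**2).

-16/(25*pi**2)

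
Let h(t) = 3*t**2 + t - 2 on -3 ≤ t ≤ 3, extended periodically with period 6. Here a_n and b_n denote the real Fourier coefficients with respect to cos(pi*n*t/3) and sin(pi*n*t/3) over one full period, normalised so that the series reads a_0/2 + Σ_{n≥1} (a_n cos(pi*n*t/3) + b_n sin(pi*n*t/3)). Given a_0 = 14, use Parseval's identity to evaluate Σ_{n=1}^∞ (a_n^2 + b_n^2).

678/5

Parseval: a_0^2/2 + Σ_{n≥1} (a_n^2+b_n^2) = 1/3 ∫_{-3}^{3} h(t)^2 dt = 1168/5.
Subtract a_0^2/2 = 98: Σ (a_n^2+b_n^2) = 678/5.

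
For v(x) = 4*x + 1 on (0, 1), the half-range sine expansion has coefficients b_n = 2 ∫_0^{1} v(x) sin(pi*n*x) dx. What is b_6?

-4/(3*pi)

b_6 = 2 ∫_0^{1} (4*x + 1) sin(6*pi*x) dx.
Integrating by parts (boundary term plus one more integral), an antiderivative of (4*x + 1) sin(6*pi*x) is -2*x*cos(6*pi*x)/(3*pi) + sin(6*pi*x)/(9*pi**2) - cos(6*pi*x)/(6*pi); evaluating from 0 to 1: ∫_{0}^{1} (4*x + 1) sin(6*pi*x) dx = (-5/(6*pi)) - (-1/(6*pi)) = -2/(3*pi).
Hence b_6 = 2·(-2/(3*pi)) = -4/(3*pi).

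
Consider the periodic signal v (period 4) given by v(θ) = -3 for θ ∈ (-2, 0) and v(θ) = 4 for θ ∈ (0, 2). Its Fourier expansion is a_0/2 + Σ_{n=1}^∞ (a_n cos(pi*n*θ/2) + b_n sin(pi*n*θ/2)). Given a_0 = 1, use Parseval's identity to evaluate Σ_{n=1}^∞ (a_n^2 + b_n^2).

Parseval: a_0^2/2 + Σ_{n≥1} (a_n^2+b_n^2) = 1/2 ∫_{-2}^{2} v(θ)^2 dθ = 25.
Subtract a_0^2/2 = 1/2: Σ (a_n^2+b_n^2) = 49/2.

49/2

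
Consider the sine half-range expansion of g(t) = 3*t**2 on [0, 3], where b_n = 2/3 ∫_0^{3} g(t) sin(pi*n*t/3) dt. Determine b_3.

b_3 = 2/3 ∫_0^{3} (3*t**2) sin(pi*t) dt.
Integrating by parts twice (tabular method), an antiderivative of (3*t**2) sin(pi*t) is -3*t**2*cos(pi*t)/pi + 6*t*sin(pi*t)/pi**2 + 6*cos(pi*t)/pi**3; evaluating from 0 to 3: ∫_{0}^{3} (3*t**2) sin(pi*t) dt = (-6/pi**3 + 27/pi) - (6/pi**3) = -12/pi**3 + 27/pi.
Hence b_3 = (2/3)·(-12/pi**3 + 27/pi) = -8/pi**3 + 18/pi.

-8/pi**3 + 18/pi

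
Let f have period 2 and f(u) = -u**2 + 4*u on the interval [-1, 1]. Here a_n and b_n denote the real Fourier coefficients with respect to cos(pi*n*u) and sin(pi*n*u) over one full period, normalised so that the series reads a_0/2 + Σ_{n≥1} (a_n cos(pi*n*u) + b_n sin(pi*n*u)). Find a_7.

a_7 = ∫_{-1}^{1} f(u) cos(7*pi*u) du.
Integrating by parts twice (tabular method), an antiderivative of (-u**2 + 4*u) cos(7*pi*u) is -u**2*sin(7*pi*u)/(7*pi) + 4*u*sin(7*pi*u)/(7*pi) - 2*u*cos(7*pi*u)/(49*pi**2) + 2*sin(7*pi*u)/(343*pi**3) + 4*cos(7*pi*u)/(49*pi**2); evaluating from -1 to 1: ∫_{-1}^{1} (-u**2 + 4*u) cos(7*pi*u) du = (-2/(49*pi**2)) - (-6/(49*pi**2)) = 4/(49*pi**2).
Hence a_7 = 4/(49*pi**2).

4/(49*pi**2)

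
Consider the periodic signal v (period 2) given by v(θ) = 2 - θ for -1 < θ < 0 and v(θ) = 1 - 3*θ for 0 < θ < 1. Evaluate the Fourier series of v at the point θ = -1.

1/2

At θ = -1 the one-sided limits are v(-1^-) = -2 and v(-1^+) = 3.
By Dirichlet's theorem the series converges to their average, [(-2) + (3)]/2 = 1/2.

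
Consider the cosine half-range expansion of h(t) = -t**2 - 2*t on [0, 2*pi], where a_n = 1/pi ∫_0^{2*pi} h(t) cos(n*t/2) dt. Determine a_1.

16/pi + 16

a_1 = 1/pi ∫_0^{2*pi} (-t**2 - 2*t) cos(t/2) dt.
Integrating by parts twice (tabular method), an antiderivative of (-t**2 - 2*t) cos(t/2) is -2*t**2*sin(t/2) - 4*t*sin(t/2) - 8*t*cos(t/2) + 16*sin(t/2) - 8*cos(t/2); evaluating from 0 to 2*pi: ∫_{0}^{2*pi} (-t**2 - 2*t) cos(t/2) dt = (8 + 16*pi) - (-8) = 16 + 16*pi.
Hence a_1 = (1/pi)·(16 + 16*pi) = 16/pi + 16.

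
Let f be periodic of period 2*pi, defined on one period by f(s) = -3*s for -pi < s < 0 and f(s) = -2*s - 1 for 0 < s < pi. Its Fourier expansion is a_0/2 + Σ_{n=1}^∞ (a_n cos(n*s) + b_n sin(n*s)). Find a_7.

a_7 = 1/pi ∫_{-pi}^{pi} f(s) cos(7*s) ds.
Split the integral at the breakpoints.
Integrating by parts (boundary term plus one more integral), an antiderivative of (-3*s) cos(7*s) is -3*s*sin(7*s)/7 - 3*cos(7*s)/49; evaluating from -pi to 0: ∫_{-pi}^{0} (-3*s) cos(7*s) ds = (-3/49) - (3/49) = -6/49.
Integrating by parts (boundary term plus one more integral), an antiderivative of (-2*s - 1) cos(7*s) is -2*s*sin(7*s)/7 - sin(7*s)/7 - 2*cos(7*s)/49; evaluating from 0 to pi: ∫_{0}^{pi} (-2*s - 1) cos(7*s) ds = (2/49) - (-2/49) = 4/49.
Summing the pieces and multiplying by (1/pi) gives a_7 = -2/(49*pi).

-2/(49*pi)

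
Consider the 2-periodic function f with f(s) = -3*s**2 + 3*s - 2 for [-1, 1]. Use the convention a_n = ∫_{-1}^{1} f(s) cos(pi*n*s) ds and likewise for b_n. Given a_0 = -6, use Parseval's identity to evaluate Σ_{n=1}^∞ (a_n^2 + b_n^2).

Parseval: a_0^2/2 + Σ_{n≥1} (a_n^2+b_n^2) = ∫_{-1}^{1} f(s)^2 ds = 128/5.
Subtract a_0^2/2 = 18: Σ (a_n^2+b_n^2) = 38/5.

38/5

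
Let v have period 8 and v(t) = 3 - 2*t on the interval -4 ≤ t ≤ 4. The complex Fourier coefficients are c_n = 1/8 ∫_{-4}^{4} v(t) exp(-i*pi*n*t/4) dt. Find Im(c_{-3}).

-8/(3*pi)

Since v is real-valued, Im(c_{-3}) = -1/8 ∫_{-4}^{4} v(t) sin(-3*pi*t/4) dt = b_{3}/2.
Integrating by parts (boundary term plus one more integral), an antiderivative of (3 - 2*t) sin(-3*pi*t/4) is -8*t*cos(3*pi*t/4)/(3*pi) + 32*sin(3*pi*t/4)/(9*pi**2) + 4*cos(3*pi*t/4)/pi; evaluating from -4 to 4: ∫_{-4}^{4} (3 - 2*t) sin(-3*pi*t/4) dt = (20/(3*pi)) - (-44/(3*pi)) = 64/(3*pi).
Hence Im(c_{-3}) = (-1/8)·(64/(3*pi)) = -8/(3*pi).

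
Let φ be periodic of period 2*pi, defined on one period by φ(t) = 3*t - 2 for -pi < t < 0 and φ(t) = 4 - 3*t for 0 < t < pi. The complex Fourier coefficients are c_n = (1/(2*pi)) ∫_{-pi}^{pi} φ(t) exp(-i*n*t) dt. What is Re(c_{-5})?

Since φ is real-valued, Re(c_{-5}) = (1/(2*pi)) ∫_{-pi}^{pi} φ(t) cos(-5*t) dt = a_{5}/2.
Split the integral at the breakpoints.
Integrating by parts (boundary term plus one more integral), an antiderivative of (3*t - 2) cos(-5*t) is 3*t*sin(5*t)/5 - 2*sin(5*t)/5 + 3*cos(5*t)/25; evaluating from -pi to 0: ∫_{-pi}^{0} (3*t - 2) cos(-5*t) dt = (3/25) - (-3/25) = 6/25.
Integrating by parts (boundary term plus one more integral), an antiderivative of (4 - 3*t) cos(-5*t) is -3*t*sin(5*t)/5 + 4*sin(5*t)/5 - 3*cos(5*t)/25; evaluating from 0 to pi: ∫_{0}^{pi} (4 - 3*t) cos(-5*t) dt = (3/25) - (-3/25) = 6/25.
So ∫_{-pi}^{pi} φ(t) cos(-5*t) dt = 12/25.
Hence Re(c_{-5}) = (1/(2*pi))·(12/25) = 6/(25*pi).

6/(25*pi)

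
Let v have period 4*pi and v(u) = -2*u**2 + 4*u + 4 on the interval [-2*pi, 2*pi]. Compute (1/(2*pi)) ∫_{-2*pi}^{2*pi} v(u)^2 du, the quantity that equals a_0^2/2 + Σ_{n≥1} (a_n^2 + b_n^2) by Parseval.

(1/(2*pi)) ∫_{-2*pi}^{2*pi} v(u)^2 du = (1/(2*pi)) · (64*pi + 256*pi**5/5) = 32 + 128*pi**4/5.

32 + 128*pi**4/5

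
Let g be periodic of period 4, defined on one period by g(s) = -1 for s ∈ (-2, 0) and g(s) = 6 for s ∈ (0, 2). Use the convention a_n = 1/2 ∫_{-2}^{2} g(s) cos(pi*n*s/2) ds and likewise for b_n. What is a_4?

0

a_4 = 1/2 ∫_{-2}^{2} g(s) cos(2*pi*s) ds.
Split the integral at the breakpoints.
Directly, an antiderivative of (-1) cos(2*pi*s) is -sin(2*pi*s)/(2*pi); evaluating from -2 to 0: ∫_{-2}^{0} (-1) cos(2*pi*s) ds = (0) - (0) = 0.
Directly, an antiderivative of (6) cos(2*pi*s) is 3*sin(2*pi*s)/pi; evaluating from 0 to 2: ∫_{0}^{2} (6) cos(2*pi*s) ds = (0) - (0) = 0.
Summing the pieces and multiplying by (1/2) gives a_4 = 0.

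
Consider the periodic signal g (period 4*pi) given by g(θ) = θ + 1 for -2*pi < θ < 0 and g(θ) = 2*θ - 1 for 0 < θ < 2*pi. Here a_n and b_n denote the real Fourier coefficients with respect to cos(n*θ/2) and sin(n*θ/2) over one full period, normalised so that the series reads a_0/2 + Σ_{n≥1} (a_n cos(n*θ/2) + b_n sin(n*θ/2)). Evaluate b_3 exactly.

b_3 = (1/(2*pi)) ∫_{-2*pi}^{2*pi} g(θ) sin(3*θ/2) dθ.
Split the integral at the breakpoints.
Integrating by parts (boundary term plus one more integral), an antiderivative of (θ + 1) sin(3*θ/2) is -2*θ*cos(3*θ/2)/3 + 4*sin(3*θ/2)/9 - 2*cos(3*θ/2)/3; evaluating from -2*pi to 0: ∫_{-2*pi}^{0} (θ + 1) sin(3*θ/2) dθ = (-2/3) - (2/3 - 4*pi/3) = -4/3 + 4*pi/3.
Integrating by parts (boundary term plus one more integral), an antiderivative of (2*θ - 1) sin(3*θ/2) is -4*θ*cos(3*θ/2)/3 + 8*sin(3*θ/2)/9 + 2*cos(3*θ/2)/3; evaluating from 0 to 2*pi: ∫_{0}^{2*pi} (2*θ - 1) sin(3*θ/2) dθ = (-2/3 + 8*pi/3) - (2/3) = -4/3 + 8*pi/3.
Summing the pieces and multiplying by (1/(2*pi)) gives b_3 = 2 - 4/(3*pi).

2 - 4/(3*pi)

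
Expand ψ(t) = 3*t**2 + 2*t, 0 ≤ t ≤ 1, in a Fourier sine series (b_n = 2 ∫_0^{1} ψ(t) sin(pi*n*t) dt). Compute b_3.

b_3 = 2 ∫_0^{1} (3*t**2 + 2*t) sin(3*pi*t) dt.
Integrating by parts twice (tabular method), an antiderivative of (3*t**2 + 2*t) sin(3*pi*t) is -t**2*cos(3*pi*t)/pi + 2*t*sin(3*pi*t)/(3*pi**2) - 2*t*cos(3*pi*t)/(3*pi) + 2*sin(3*pi*t)/(9*pi**2) + 2*cos(3*pi*t)/(9*pi**3); evaluating from 0 to 1: ∫_{0}^{1} (3*t**2 + 2*t) sin(3*pi*t) dt = ((-2 + 15*pi**2)/(9*pi**3)) - (2/(9*pi**3)) = (-4 + 15*pi**2)/(9*pi**3).
Hence b_3 = 2·((-4 + 15*pi**2)/(9*pi**3)) = 2*(-4 + 15*pi**2)/(9*pi**3).

2*(-4 + 15*pi**2)/(9*pi**3)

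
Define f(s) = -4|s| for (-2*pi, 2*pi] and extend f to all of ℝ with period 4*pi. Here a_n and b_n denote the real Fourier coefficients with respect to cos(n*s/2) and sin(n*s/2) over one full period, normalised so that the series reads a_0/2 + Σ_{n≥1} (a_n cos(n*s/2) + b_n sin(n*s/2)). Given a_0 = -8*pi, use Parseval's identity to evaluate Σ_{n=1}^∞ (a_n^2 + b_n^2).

Parseval: a_0^2/2 + Σ_{n≥1} (a_n^2+b_n^2) = (1/(2*pi)) ∫_{-2*pi}^{2*pi} f(s)^2 ds = 128*pi**2/3.
Subtract a_0^2/2 = 32*pi**2: Σ (a_n^2+b_n^2) = 32*pi**2/3.

32*pi**2/3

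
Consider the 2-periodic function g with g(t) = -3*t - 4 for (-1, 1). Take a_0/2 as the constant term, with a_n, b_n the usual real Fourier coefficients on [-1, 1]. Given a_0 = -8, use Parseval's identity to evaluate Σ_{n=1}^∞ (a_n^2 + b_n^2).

6

Parseval: a_0^2/2 + Σ_{n≥1} (a_n^2+b_n^2) = ∫_{-1}^{1} g(t)^2 dt = 38.
Subtract a_0^2/2 = 32: Σ (a_n^2+b_n^2) = 6.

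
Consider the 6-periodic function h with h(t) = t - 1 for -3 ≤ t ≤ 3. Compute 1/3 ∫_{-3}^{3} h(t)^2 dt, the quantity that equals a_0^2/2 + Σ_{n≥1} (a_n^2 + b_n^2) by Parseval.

8

1/3 ∫_{-3}^{3} h(t)^2 dt = 1/3 · (24) = 8.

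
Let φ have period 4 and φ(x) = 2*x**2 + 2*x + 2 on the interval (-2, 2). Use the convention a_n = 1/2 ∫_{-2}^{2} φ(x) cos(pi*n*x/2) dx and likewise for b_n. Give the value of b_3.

8/(3*pi)

b_3 = 1/2 ∫_{-2}^{2} φ(x) sin(3*pi*x/2) dx.
Integrating by parts twice (tabular method), an antiderivative of (2*x**2 + 2*x + 2) sin(3*pi*x/2) is -4*x**2*cos(3*pi*x/2)/(3*pi) + 16*x*sin(3*pi*x/2)/(9*pi**2) - 4*x*cos(3*pi*x/2)/(3*pi) + 8*sin(3*pi*x/2)/(9*pi**2) - 4*cos(3*pi*x/2)/(3*pi) + 32*cos(3*pi*x/2)/(27*pi**3); evaluating from -2 to 2: ∫_{-2}^{2} (2*x**2 + 2*x + 2) sin(3*pi*x/2) dx = (4*(-8 + 63*pi**2)/(27*pi**3)) - (-32/(27*pi**3) + 4/pi) = 16/(3*pi).
Hence b_3 = (1/2)·(16/(3*pi)) = 8/(3*pi).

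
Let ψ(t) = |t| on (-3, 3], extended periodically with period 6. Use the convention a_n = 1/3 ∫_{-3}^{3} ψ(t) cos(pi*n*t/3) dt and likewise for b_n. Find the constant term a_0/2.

3/2

a_0 = 1/3 ∫_{-3}^{3} ψ(t) dt = 1/3 · (9) = 3.
So the constant term a_0/2 = 3/2.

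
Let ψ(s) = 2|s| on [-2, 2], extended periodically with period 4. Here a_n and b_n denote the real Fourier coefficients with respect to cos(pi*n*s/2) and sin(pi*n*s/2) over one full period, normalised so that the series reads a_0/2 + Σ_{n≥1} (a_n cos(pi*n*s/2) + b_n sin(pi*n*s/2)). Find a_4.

0

a_4 = 1/2 ∫_{-2}^{2} ψ(s) cos(2*pi*s) ds.
ψ is even and cos(2*pi*s) is even, so the integrand is even and a_4 = ∫_0^{2} ψ(s) cos(2*pi*s) ds.
Integrating by parts (boundary term plus one more integral), an antiderivative of (2*s) cos(2*pi*s) is s*sin(2*pi*s)/pi + cos(2*pi*s)/(2*pi**2); evaluating from 0 to 2: ∫_{0}^{2} (2*s) cos(2*pi*s) ds = (1/(2*pi**2)) - (1/(2*pi**2)) = 0.
Hence a_4 = 0.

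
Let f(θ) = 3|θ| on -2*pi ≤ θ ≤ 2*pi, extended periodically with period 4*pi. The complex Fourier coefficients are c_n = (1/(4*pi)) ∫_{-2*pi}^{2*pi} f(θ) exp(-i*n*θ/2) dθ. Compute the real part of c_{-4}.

Since f is real-valued, Re(c_{-4}) = (1/(4*pi)) ∫_{-2*pi}^{2*pi} f(θ) cos(-2*θ) dθ = a_{4}/2.
f is even and cos(-2*θ) is even, so the integrand is even: ∫_{-2*pi}^{2*pi} f(θ) cos(-2*θ) dθ = 2∫_0^{2*pi} f(θ) cos(-2*θ) dθ.
Integrating by parts (boundary term plus one more integral), an antiderivative of (3*θ) cos(-2*θ) is 3*θ*sin(2*θ)/2 + 3*cos(2*θ)/4; evaluating from 0 to 2*pi: ∫_{0}^{2*pi} (3*θ) cos(-2*θ) dθ = (3/4) - (3/4) = 0.
So ∫_{-2*pi}^{2*pi} f(θ) cos(-2*θ) dθ = 0.
Hence Re(c_{-4}) = (1/(4*pi))·(0) = 0.

0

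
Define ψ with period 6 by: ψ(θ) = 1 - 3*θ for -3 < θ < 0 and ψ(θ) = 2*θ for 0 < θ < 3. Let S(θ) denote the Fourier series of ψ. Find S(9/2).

11/2

θ = 9/2 differs from θ = -3/2 by 1 full period(s), and the series is 6-periodic.
ψ is continuous at θ = -3/2 with value 11/2, so the series converges to 11/2 there.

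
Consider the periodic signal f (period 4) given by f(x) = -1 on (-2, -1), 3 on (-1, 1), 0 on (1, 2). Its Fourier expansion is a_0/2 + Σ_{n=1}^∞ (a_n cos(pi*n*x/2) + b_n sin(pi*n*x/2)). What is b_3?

b_3 = 1/2 ∫_{-2}^{2} f(x) sin(3*pi*x/2) dx.
Split the integral at the breakpoints.
Directly, an antiderivative of (-1) sin(3*pi*x/2) is 2*cos(3*pi*x/2)/(3*pi); evaluating from -2 to -1: ∫_{-2}^{-1} (-1) sin(3*pi*x/2) dx = (0) - (-2/(3*pi)) = 2/(3*pi).
Directly, an antiderivative of (3) sin(3*pi*x/2) is -2*cos(3*pi*x/2)/pi; evaluating from -1 to 1: ∫_{-1}^{1} (3) sin(3*pi*x/2) dx = (0) - (0) = 0.
∫_{1}^{2} (0) sin(3*pi*x/2) dx = 0.
Summing the pieces and multiplying by (1/2) gives b_3 = 1/(3*pi).

1/(3*pi)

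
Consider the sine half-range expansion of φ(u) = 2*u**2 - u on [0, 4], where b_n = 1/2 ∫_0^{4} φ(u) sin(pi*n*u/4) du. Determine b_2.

-28/pi

b_2 = 1/2 ∫_0^{4} (2*u**2 - u) sin(pi*u/2) du.
Integrating by parts twice (tabular method), an antiderivative of (2*u**2 - u) sin(pi*u/2) is -4*u**2*cos(pi*u/2)/pi + 16*u*sin(pi*u/2)/pi**2 + 2*u*cos(pi*u/2)/pi - 4*sin(pi*u/2)/pi**2 + 32*cos(pi*u/2)/pi**3; evaluating from 0 to 4: ∫_{0}^{4} (2*u**2 - u) sin(pi*u/2) du = (-56/pi + 32/pi**3) - (32/pi**3) = -56/pi.
Hence b_2 = (1/2)·(-56/pi) = -28/pi.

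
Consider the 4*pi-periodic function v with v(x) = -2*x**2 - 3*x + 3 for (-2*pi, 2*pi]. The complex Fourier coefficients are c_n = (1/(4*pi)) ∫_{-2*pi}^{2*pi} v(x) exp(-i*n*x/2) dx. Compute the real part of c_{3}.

Since v is real-valued, Re(c_{3}) = (1/(4*pi)) ∫_{-2*pi}^{2*pi} v(x) cos(3*x/2) dx = a_{3}/2.
Integrating by parts twice (tabular method), an antiderivative of (-2*x**2 - 3*x + 3) cos(3*x/2) is -4*x**2*sin(3*x/2)/3 - 2*x*sin(3*x/2) - 16*x*cos(3*x/2)/9 + 86*sin(3*x/2)/27 - 4*cos(3*x/2)/3; evaluating from -2*pi to 2*pi: ∫_{-2*pi}^{2*pi} (-2*x**2 - 3*x + 3) cos(3*x/2) dx = (4/3 + 32*pi/9) - (4/3 - 32*pi/9) = 64*pi/9.
Hence Re(c_{3}) = (1/(4*pi))·(64*pi/9) = 16/9.

16/9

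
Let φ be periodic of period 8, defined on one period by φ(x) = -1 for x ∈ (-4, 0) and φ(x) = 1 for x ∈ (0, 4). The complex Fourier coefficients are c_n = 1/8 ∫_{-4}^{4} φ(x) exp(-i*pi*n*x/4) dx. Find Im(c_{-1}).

2/pi

Since φ is real-valued, Im(c_{-1}) = -1/8 ∫_{-4}^{4} φ(x) sin(-pi*x/4) dx = b_{1}/2.
φ is odd and sin(-pi*x/4) is odd, so the integrand is even: ∫_{-4}^{4} φ(x) sin(-pi*x/4) dx = 2∫_0^{4} φ(x) sin(-pi*x/4) dx.
Directly, an antiderivative of (1) sin(-pi*x/4) is 4*cos(pi*x/4)/pi; evaluating from 0 to 4: ∫_{0}^{4} (1) sin(-pi*x/4) dx = (-4/pi) - (4/pi) = -8/pi.
So ∫_{-4}^{4} φ(x) sin(-pi*x/4) dx = -16/pi.
Hence Im(c_{-1}) = (-1/8)·(-16/pi) = 2/pi.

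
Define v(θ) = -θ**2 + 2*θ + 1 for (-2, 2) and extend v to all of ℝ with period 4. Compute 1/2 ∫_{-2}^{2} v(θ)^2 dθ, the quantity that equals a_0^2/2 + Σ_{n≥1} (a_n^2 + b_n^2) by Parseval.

1/2 ∫_{-2}^{2} v(θ)^2 dθ = 1/2 · (412/15) = 206/15.

206/15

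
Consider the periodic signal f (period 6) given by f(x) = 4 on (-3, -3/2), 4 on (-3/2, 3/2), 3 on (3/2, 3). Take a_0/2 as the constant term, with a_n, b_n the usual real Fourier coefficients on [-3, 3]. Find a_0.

15/2

a_0 = 1/3 ∫_{-3}^{3} f(x) dx = 1/3 · (45/2) = 15/2.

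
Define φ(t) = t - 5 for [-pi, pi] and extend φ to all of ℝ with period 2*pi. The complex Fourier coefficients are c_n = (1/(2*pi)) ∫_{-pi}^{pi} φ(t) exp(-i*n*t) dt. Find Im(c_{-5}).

Since φ is real-valued, Im(c_{-5}) = -(1/(2*pi)) ∫_{-pi}^{pi} φ(t) sin(-5*t) dt = b_{5}/2.
Integrating by parts (boundary term plus one more integral), an antiderivative of (t - 5) sin(-5*t) is t*cos(5*t)/5 - sin(5*t)/25 - cos(5*t); evaluating from -pi to pi: ∫_{-pi}^{pi} (t - 5) sin(-5*t) dt = (1 - pi/5) - (pi/5 + 1) = -2*pi/5.
Hence Im(c_{-5}) = (-1/(2*pi))·(-2*pi/5) = 1/5.

1/5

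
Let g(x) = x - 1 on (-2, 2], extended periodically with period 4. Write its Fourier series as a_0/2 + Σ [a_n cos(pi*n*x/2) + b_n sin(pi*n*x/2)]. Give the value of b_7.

b_7 = 1/2 ∫_{-2}^{2} g(x) sin(7*pi*x/2) dx.
Integrating by parts (boundary term plus one more integral), an antiderivative of (x - 1) sin(7*pi*x/2) is -2*x*cos(7*pi*x/2)/(7*pi) + 4*sin(7*pi*x/2)/(49*pi**2) + 2*cos(7*pi*x/2)/(7*pi); evaluating from -2 to 2: ∫_{-2}^{2} (x - 1) sin(7*pi*x/2) dx = (2/(7*pi)) - (-6/(7*pi)) = 8/(7*pi).
Hence b_7 = (1/2)·(8/(7*pi)) = 4/(7*pi).

4/(7*pi)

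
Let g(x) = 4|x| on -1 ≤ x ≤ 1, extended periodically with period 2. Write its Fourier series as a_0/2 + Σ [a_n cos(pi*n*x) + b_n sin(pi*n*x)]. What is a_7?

a_7 = ∫_{-1}^{1} g(x) cos(7*pi*x) dx.
g is even and cos(7*pi*x) is even, so the integrand is even and a_7 = 2 ∫_0^{1} g(x) cos(7*pi*x) dx.
Integrating by parts (boundary term plus one more integral), an antiderivative of (4*x) cos(7*pi*x) is 4*x*sin(7*pi*x)/(7*pi) + 4*cos(7*pi*x)/(49*pi**2); evaluating from 0 to 1: ∫_{0}^{1} (4*x) cos(7*pi*x) dx = (-4/(49*pi**2)) - (4/(49*pi**2)) = -8/(49*pi**2).
Hence a_7 = 2·(-8/(49*pi**2)) = -16/(49*pi**2).

-16/(49*pi**2)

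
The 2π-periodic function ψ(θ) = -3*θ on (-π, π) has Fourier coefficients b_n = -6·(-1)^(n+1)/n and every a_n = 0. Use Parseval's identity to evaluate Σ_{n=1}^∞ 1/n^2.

pi**2/6

Parseval: Σ b_n^2 = (1/π) ∫_{-π}^{π} ψ(θ)^2 dθ = 6*pi**2.
Σ b_n^2 = Σ 36/n^2, so Σ 1/n^2 = (6*pi**2)/36 = pi**2/6.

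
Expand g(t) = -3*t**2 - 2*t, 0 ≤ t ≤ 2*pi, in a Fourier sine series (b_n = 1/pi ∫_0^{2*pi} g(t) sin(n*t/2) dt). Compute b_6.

b_6 = 1/pi ∫_0^{2*pi} (-3*t**2 - 2*t) sin(3*t) dt.
Integrating by parts twice (tabular method), an antiderivative of (-3*t**2 - 2*t) sin(3*t) is t**2*cos(3*t) - 2*t*sin(3*t)/3 + 2*t*cos(3*t)/3 - 2*sin(3*t)/9 - 2*cos(3*t)/9; evaluating from 0 to 2*pi: ∫_{0}^{2*pi} (-3*t**2 - 2*t) sin(3*t) dt = (-2/9 + 4*pi/3 + 4*pi**2) - (-2/9) = 4*pi*(1 + 3*pi)/3.
Hence b_6 = (1/pi)·(4*pi*(1 + 3*pi)/3) = 4/3 + 4*pi.

4/3 + 4*pi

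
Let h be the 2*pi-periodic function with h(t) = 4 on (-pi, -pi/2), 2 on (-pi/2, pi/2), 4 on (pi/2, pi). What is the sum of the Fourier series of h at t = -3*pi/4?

4

h is continuous at t = -3*pi/4 with value 4, so the series converges to 4 there.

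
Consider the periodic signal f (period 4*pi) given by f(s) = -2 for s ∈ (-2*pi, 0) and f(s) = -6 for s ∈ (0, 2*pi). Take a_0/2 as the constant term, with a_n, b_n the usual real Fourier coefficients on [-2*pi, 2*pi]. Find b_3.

b_3 = (1/(2*pi)) ∫_{-2*pi}^{2*pi} f(s) sin(3*s/2) ds.
Split the integral at the breakpoints.
Directly, an antiderivative of (-2) sin(3*s/2) is 4*cos(3*s/2)/3; evaluating from -2*pi to 0: ∫_{-2*pi}^{0} (-2) sin(3*s/2) ds = (4/3) - (-4/3) = 8/3.
Directly, an antiderivative of (-6) sin(3*s/2) is 4*cos(3*s/2); evaluating from 0 to 2*pi: ∫_{0}^{2*pi} (-6) sin(3*s/2) ds = (-4) - (4) = -8.
Summing the pieces and multiplying by (1/(2*pi)) gives b_3 = -8/(3*pi).

-8/(3*pi)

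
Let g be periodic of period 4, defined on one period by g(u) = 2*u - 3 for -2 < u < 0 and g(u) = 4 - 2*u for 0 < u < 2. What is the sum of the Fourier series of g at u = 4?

u = 4 differs from u = 0 by 1 full period(s), and the series is 4-periodic.
At u = 0 the one-sided limits are g(0^-) = -3 and g(0^+) = 4.
By Dirichlet's theorem the series converges to their average, [(-3) + (4)]/2 = 1/2.

1/2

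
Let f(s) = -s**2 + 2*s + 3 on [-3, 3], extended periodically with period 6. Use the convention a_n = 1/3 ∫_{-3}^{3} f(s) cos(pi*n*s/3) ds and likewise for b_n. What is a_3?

4/pi**2

a_3 = 1/3 ∫_{-3}^{3} f(s) cos(pi*s) ds.
Integrating by parts twice (tabular method), an antiderivative of (-s**2 + 2*s + 3) cos(pi*s) is -s**2*sin(pi*s)/pi + 2*s*sin(pi*s)/pi - 2*s*cos(pi*s)/pi**2 + 2*sin(pi*s)/pi**3 + 3*sin(pi*s)/pi + 2*cos(pi*s)/pi**2; evaluating from -3 to 3: ∫_{-3}^{3} (-s**2 + 2*s + 3) cos(pi*s) ds = (4/pi**2) - (-8/pi**2) = 12/pi**2.
Hence a_3 = (1/3)·(12/pi**2) = 4/pi**2.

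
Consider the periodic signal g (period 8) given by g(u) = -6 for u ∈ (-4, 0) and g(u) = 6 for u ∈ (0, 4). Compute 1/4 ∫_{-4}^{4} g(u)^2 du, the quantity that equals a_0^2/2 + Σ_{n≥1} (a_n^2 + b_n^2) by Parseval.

1/4 ∫_{-4}^{4} g(u)^2 du = 1/4 · (288) = 72.

72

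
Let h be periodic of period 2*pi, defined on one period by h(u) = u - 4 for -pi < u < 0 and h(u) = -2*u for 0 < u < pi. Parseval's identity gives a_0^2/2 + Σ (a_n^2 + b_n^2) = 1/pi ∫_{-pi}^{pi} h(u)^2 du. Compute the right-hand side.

4*pi + 16 + 5*pi**2/3

1/pi ∫_{-pi}^{pi} h(u)^2 du = 1/pi · (pi*(12*pi + 48 + 5*pi**2)/3) = 4*pi + 16 + 5*pi**2/3.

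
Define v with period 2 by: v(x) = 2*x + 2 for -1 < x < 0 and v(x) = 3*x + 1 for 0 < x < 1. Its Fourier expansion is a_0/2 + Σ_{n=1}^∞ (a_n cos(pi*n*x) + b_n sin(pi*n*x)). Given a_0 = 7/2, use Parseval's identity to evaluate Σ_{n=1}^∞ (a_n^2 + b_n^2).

53/24

Parseval: a_0^2/2 + Σ_{n≥1} (a_n^2+b_n^2) = ∫_{-1}^{1} v(x)^2 dx = 25/3.
Subtract a_0^2/2 = 49/8: Σ (a_n^2+b_n^2) = 53/24.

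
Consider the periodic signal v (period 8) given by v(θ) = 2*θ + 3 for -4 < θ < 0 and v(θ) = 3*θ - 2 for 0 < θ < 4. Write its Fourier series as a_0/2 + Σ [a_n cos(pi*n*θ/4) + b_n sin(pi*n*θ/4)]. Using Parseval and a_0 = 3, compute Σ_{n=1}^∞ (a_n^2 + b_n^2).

Parseval: a_0^2/2 + Σ_{n≥1} (a_n^2+b_n^2) = 1/4 ∫_{-4}^{4} v(θ)^2 dθ = 103/3.
Subtract a_0^2/2 = 9/2: Σ (a_n^2+b_n^2) = 179/6.

179/6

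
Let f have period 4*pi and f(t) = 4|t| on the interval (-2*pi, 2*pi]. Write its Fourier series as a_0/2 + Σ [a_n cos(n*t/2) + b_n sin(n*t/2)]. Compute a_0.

a_0 = (1/(2*pi)) ∫_{-2*pi}^{2*pi} f(t) dt = (1/(2*pi)) · (16*pi**2) = 8*pi.

8*pi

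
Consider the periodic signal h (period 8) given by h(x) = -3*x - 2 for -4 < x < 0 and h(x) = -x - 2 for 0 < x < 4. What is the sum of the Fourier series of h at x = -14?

x = -14 differs from x = 2 by -2 full period(s), and the series is 8-periodic.
h is continuous at x = 2 with value -4, so the series converges to -4 there.

-4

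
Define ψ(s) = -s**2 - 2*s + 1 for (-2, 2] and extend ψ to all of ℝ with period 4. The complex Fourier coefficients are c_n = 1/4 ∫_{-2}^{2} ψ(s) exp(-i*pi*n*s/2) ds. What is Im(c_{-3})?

-4/(3*pi)

Since ψ is real-valued, Im(c_{-3}) = -1/4 ∫_{-2}^{2} ψ(s) sin(-3*pi*s/2) ds = b_{3}/2.
Integrating by parts twice (tabular method), an antiderivative of (-s**2 - 2*s + 1) sin(-3*pi*s/2) is -2*s**2*cos(3*pi*s/2)/(3*pi) + 8*s*sin(3*pi*s/2)/(9*pi**2) - 4*s*cos(3*pi*s/2)/(3*pi) + 8*sin(3*pi*s/2)/(9*pi**2) + 16*cos(3*pi*s/2)/(27*pi**3) + 2*cos(3*pi*s/2)/(3*pi); evaluating from -2 to 2: ∫_{-2}^{2} (-s**2 - 2*s + 1) sin(-3*pi*s/2) ds = (2*(-8 + 63*pi**2)/(27*pi**3)) - (2*(-9*pi**2 - 8)/(27*pi**3)) = 16/(3*pi).
Hence Im(c_{-3}) = (-1/4)·(16/(3*pi)) = -4/(3*pi).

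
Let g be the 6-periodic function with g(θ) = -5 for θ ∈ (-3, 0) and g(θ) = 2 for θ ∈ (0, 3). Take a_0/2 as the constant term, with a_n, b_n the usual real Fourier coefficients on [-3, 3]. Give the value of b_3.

14/(3*pi)

b_3 = 1/3 ∫_{-3}^{3} g(θ) sin(pi*θ) dθ.
Split the integral at the breakpoints.
Directly, an antiderivative of (-5) sin(pi*θ) is 5*cos(pi*θ)/pi; evaluating from -3 to 0: ∫_{-3}^{0} (-5) sin(pi*θ) dθ = (5/pi) - (-5/pi) = 10/pi.
Directly, an antiderivative of (2) sin(pi*θ) is -2*cos(pi*θ)/pi; evaluating from 0 to 3: ∫_{0}^{3} (2) sin(pi*θ) dθ = (2/pi) - (-2/pi) = 4/pi.
Summing the pieces and multiplying by (1/3) gives b_3 = 14/(3*pi).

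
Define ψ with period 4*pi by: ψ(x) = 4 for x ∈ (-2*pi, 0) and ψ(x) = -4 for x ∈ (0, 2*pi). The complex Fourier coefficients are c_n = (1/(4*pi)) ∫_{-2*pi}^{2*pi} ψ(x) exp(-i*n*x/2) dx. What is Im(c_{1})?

8/pi

Since ψ is real-valued, Im(c_{1}) = -(1/(4*pi)) ∫_{-2*pi}^{2*pi} ψ(x) sin(x/2) dx = -b_{1}/2.
ψ is odd and sin(x/2) is odd, so the integrand is even: ∫_{-2*pi}^{2*pi} ψ(x) sin(x/2) dx = 2∫_0^{2*pi} ψ(x) sin(x/2) dx.
Directly, an antiderivative of (-4) sin(x/2) is 8*cos(x/2); evaluating from 0 to 2*pi: ∫_{0}^{2*pi} (-4) sin(x/2) dx = (-8) - (8) = -16.
So ∫_{-2*pi}^{2*pi} ψ(x) sin(x/2) dx = -32.
Hence Im(c_{1}) = (-1/(4*pi))·(-32) = 8/pi.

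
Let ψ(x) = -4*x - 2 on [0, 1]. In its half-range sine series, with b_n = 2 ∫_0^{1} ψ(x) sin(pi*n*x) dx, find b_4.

2/pi

b_4 = 2 ∫_0^{1} (-4*x - 2) sin(4*pi*x) dx.
Integrating by parts (boundary term plus one more integral), an antiderivative of (-4*x - 2) sin(4*pi*x) is x*cos(4*pi*x)/pi - sin(4*pi*x)/(4*pi**2) + cos(4*pi*x)/(2*pi); evaluating from 0 to 1: ∫_{0}^{1} (-4*x - 2) sin(4*pi*x) dx = (3/(2*pi)) - (1/(2*pi)) = 1/pi.
Hence b_4 = 2·(1/pi) = 2/pi.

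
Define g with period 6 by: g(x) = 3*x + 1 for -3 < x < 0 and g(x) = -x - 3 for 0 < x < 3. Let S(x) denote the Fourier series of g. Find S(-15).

x = -15 differs from x = -3 by -2 full period(s), and the series is 6-periodic.
At x = -3 the one-sided limits are g(-3^-) = -6 and g(-3^+) = -8.
By Dirichlet's theorem the series converges to their average, [(-6) + (-8)]/2 = -7.

-7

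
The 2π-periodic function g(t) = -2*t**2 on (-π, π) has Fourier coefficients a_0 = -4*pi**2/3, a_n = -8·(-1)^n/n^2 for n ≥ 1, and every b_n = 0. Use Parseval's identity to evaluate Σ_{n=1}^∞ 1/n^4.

pi**4/90

Parseval: a_0^2/2 + Σ a_n^2 = (1/π) ∫_{-π}^{π} g(t)^2 dt = 8*pi**4/5.
Subtract a_0^2/2 = 8*pi**4/9: Σ a_n^2 = 32*pi**4/45.
Since a_n^2 = 64/n^4, Σ 1/n^4 = pi**4/90.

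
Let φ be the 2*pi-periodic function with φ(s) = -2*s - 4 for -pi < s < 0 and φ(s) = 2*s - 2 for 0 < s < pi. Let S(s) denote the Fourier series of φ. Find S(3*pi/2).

s = 3*pi/2 differs from s = -pi/2 by 1 full period(s), and the series is 2*pi-periodic.
φ is continuous at s = -pi/2 with value -4 + pi, so the series converges to -4 + pi there.

-4 + pi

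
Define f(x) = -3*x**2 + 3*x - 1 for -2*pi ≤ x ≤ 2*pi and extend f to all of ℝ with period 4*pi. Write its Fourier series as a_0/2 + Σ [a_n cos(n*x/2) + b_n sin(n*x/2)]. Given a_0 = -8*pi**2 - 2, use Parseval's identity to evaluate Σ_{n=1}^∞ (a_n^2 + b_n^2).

Parseval: a_0^2/2 + Σ_{n≥1} (a_n^2+b_n^2) = (1/(2*pi)) ∫_{-2*pi}^{2*pi} f(x)^2 dx = 2 + 40*pi**2 + 288*pi**4/5.
Subtract a_0^2/2 = 2*(1 + 4*pi**2)**2: Σ (a_n^2+b_n^2) = pi**2*(24 + 128*pi**2/5).

pi**2*(24 + 128*pi**2/5)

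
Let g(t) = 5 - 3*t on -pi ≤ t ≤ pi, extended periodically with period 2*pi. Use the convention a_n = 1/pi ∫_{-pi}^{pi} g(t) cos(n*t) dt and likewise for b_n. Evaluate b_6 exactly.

1

b_6 = 1/pi ∫_{-pi}^{pi} g(t) sin(6*t) dt.
Integrating by parts (boundary term plus one more integral), an antiderivative of (5 - 3*t) sin(6*t) is t*cos(6*t)/2 - sin(6*t)/12 - 5*cos(6*t)/6; evaluating from -pi to pi: ∫_{-pi}^{pi} (5 - 3*t) sin(6*t) dt = (-5/6 + pi/2) - (-pi/2 - 5/6) = pi.
Hence b_6 = (1/pi)·(pi) = 1.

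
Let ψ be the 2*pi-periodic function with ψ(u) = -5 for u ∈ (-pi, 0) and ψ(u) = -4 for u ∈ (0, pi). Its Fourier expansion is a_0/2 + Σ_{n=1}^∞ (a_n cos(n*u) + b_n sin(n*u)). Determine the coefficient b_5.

2/(5*pi)

b_5 = 1/pi ∫_{-pi}^{pi} ψ(u) sin(5*u) du.
Split the integral at the breakpoints.
Directly, an antiderivative of (-5) sin(5*u) is cos(5*u); evaluating from -pi to 0: ∫_{-pi}^{0} (-5) sin(5*u) du = (1) - (-1) = 2.
Directly, an antiderivative of (-4) sin(5*u) is 4*cos(5*u)/5; evaluating from 0 to pi: ∫_{0}^{pi} (-4) sin(5*u) du = (-4/5) - (4/5) = -8/5.
Summing the pieces and multiplying by (1/pi) gives b_5 = 2/(5*pi).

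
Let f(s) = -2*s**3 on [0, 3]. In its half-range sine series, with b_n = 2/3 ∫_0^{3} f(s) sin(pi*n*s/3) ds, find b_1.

-108/pi + 648/pi**3

b_1 = 2/3 ∫_0^{3} (-2*s**3) sin(pi*s/3) ds.
Integrating by parts three times (tabular method), an antiderivative of (-2*s**3) sin(pi*s/3) is 6*s**3*cos(pi*s/3)/pi - 54*s**2*sin(pi*s/3)/pi**2 - 324*s*cos(pi*s/3)/pi**3 + 972*sin(pi*s/3)/pi**4; evaluating from 0 to 3: ∫_{0}^{3} (-2*s**3) sin(pi*s/3) ds = (-162/pi + 972/pi**3) - (0) = -162/pi + 972/pi**3.
Hence b_1 = (2/3)·(-162/pi + 972/pi**3) = -108/pi + 648/pi**3.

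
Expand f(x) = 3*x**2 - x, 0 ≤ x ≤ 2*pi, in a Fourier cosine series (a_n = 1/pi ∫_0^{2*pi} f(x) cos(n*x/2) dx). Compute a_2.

a_2 = 1/pi ∫_0^{2*pi} (3*x**2 - x) cos(x) dx.
Integrating by parts twice (tabular method), an antiderivative of (3*x**2 - x) cos(x) is 3*x**2*sin(x) - x*sin(x) + 6*x*cos(x) - 6*sin(x) - cos(x); evaluating from 0 to 2*pi: ∫_{0}^{2*pi} (3*x**2 - x) cos(x) dx = (-1 + 12*pi) - (-1) = 12*pi.
Hence a_2 = (1/pi)·(12*pi) = 12.

12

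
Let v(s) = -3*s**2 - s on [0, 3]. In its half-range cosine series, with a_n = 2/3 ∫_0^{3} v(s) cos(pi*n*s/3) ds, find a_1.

a_1 = 2/3 ∫_0^{3} (-3*s**2 - s) cos(pi*s/3) ds.
Integrating by parts twice (tabular method), an antiderivative of (-3*s**2 - s) cos(pi*s/3) is -9*s**2*sin(pi*s/3)/pi - 3*s*sin(pi*s/3)/pi - 54*s*cos(pi*s/3)/pi**2 + 162*sin(pi*s/3)/pi**3 - 9*cos(pi*s/3)/pi**2; evaluating from 0 to 3: ∫_{0}^{3} (-3*s**2 - s) cos(pi*s/3) ds = (171/pi**2) - (-9/pi**2) = 180/pi**2.
Hence a_1 = (2/3)·(180/pi**2) = 120/pi**2.

120/pi**2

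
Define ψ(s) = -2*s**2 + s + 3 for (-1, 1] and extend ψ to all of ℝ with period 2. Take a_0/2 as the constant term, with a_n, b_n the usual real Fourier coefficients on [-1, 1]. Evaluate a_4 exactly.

-1/(2*pi**2)

a_4 = ∫_{-1}^{1} ψ(s) cos(4*pi*s) ds.
Integrating by parts twice (tabular method), an antiderivative of (-2*s**2 + s + 3) cos(4*pi*s) is -s**2*sin(4*pi*s)/(2*pi) + s*sin(4*pi*s)/(4*pi) - s*cos(4*pi*s)/(4*pi**2) + sin(4*pi*s)/(16*pi**3) + 3*sin(4*pi*s)/(4*pi) + cos(4*pi*s)/(16*pi**2); evaluating from -1 to 1: ∫_{-1}^{1} (-2*s**2 + s + 3) cos(4*pi*s) ds = (-3/(16*pi**2)) - (5/(16*pi**2)) = -1/(2*pi**2).
Hence a_4 = -1/(2*pi**2).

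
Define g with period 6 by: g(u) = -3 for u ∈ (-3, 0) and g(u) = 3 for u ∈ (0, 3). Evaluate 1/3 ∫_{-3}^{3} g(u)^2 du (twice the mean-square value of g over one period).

18

1/3 ∫_{-3}^{3} g(u)^2 du = 1/3 · (54) = 18.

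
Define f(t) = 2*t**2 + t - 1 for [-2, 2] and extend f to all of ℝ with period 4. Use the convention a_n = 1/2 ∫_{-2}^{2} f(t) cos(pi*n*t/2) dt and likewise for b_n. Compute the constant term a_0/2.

a_0 = 1/2 ∫_{-2}^{2} f(t) dt = 1/2 · (20/3) = 10/3.
So the constant term a_0/2 = 5/3.

5/3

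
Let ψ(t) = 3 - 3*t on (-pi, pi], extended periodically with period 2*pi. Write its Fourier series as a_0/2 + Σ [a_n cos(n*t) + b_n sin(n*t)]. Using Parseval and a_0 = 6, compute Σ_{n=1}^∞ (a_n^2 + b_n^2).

Parseval: a_0^2/2 + Σ_{n≥1} (a_n^2+b_n^2) = 1/pi ∫_{-pi}^{pi} ψ(t)^2 dt = 18 + 6*pi**2.
Subtract a_0^2/2 = 18: Σ (a_n^2+b_n^2) = 6*pi**2.

6*pi**2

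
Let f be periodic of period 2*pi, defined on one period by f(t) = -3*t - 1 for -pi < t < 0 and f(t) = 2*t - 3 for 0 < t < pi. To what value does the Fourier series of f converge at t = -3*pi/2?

-3 + pi

t = -3*pi/2 differs from t = pi/2 by -1 full period(s), and the series is 2*pi-periodic.
f is continuous at t = pi/2 with value -3 + pi, so the series converges to -3 + pi there.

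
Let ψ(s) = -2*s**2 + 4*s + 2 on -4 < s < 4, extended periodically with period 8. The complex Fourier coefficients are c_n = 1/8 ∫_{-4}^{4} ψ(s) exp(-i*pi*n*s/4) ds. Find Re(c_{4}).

-4/pi**2

Since ψ is real-valued, Re(c_{4}) = 1/8 ∫_{-4}^{4} ψ(s) cos(pi*s) ds = a_{4}/2.
Integrating by parts twice (tabular method), an antiderivative of (-2*s**2 + 4*s + 2) cos(pi*s) is -2*s**2*sin(pi*s)/pi + 4*s*sin(pi*s)/pi - 4*s*cos(pi*s)/pi**2 + 4*sin(pi*s)/pi**3 + 2*sin(pi*s)/pi + 4*cos(pi*s)/pi**2; evaluating from -4 to 4: ∫_{-4}^{4} (-2*s**2 + 4*s + 2) cos(pi*s) ds = (-12/pi**2) - (20/pi**2) = -32/pi**2.
Hence Re(c_{4}) = (1/8)·(-32/pi**2) = -4/pi**2.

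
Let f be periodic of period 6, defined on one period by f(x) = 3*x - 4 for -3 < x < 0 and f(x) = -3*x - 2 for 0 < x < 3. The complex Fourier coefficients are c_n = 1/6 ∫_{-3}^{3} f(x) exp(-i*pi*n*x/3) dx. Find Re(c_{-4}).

Since f is real-valued, Re(c_{-4}) = 1/6 ∫_{-3}^{3} f(x) cos(-4*pi*x/3) dx = a_{4}/2.
Split the integral at the breakpoints.
Integrating by parts (boundary term plus one more integral), an antiderivative of (3*x - 4) cos(-4*pi*x/3) is 9*x*sin(4*pi*x/3)/(4*pi) - 3*sin(4*pi*x/3)/pi + 27*cos(4*pi*x/3)/(16*pi**2); evaluating from -3 to 0: ∫_{-3}^{0} (3*x - 4) cos(-4*pi*x/3) dx = (27/(16*pi**2)) - (27/(16*pi**2)) = 0.
Integrating by parts (boundary term plus one more integral), an antiderivative of (-3*x - 2) cos(-4*pi*x/3) is -9*x*sin(4*pi*x/3)/(4*pi) - 3*sin(4*pi*x/3)/(2*pi) - 27*cos(4*pi*x/3)/(16*pi**2); evaluating from 0 to 3: ∫_{0}^{3} (-3*x - 2) cos(-4*pi*x/3) dx = (-27/(16*pi**2)) - (-27/(16*pi**2)) = 0.
So ∫_{-3}^{3} f(x) cos(-4*pi*x/3) dx = 0.
Hence Re(c_{-4}) = (1/6)·(0) = 0.

0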